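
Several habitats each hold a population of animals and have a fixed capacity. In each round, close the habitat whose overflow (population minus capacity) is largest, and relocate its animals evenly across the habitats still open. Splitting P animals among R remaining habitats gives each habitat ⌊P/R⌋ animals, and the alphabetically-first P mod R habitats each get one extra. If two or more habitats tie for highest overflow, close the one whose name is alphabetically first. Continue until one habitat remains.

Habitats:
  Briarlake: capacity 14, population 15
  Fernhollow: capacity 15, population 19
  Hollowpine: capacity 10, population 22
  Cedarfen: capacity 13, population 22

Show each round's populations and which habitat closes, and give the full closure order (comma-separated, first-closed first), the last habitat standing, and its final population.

Closure order: Hollowpine, Cedarfen, Fernhollow
Last habitat: Briarlake with 78 animals

Round 1: Briarlake=15 Cedarfen=22 Fernhollow=19 Hollowpine=22 → close Hollowpine (overflow 12)
  22÷3 = 7 each, +1 to first 1
Round 2: Briarlake=23 Cedarfen=29 Fernhollow=26 → close Cedarfen (overflow 16)
  29÷2 = 14 each, +1 to first 1
Round 3: Briarlake=38 Fernhollow=40 → close Fernhollow (overflow 25)
  40÷1 = 40 each, +1 to first 0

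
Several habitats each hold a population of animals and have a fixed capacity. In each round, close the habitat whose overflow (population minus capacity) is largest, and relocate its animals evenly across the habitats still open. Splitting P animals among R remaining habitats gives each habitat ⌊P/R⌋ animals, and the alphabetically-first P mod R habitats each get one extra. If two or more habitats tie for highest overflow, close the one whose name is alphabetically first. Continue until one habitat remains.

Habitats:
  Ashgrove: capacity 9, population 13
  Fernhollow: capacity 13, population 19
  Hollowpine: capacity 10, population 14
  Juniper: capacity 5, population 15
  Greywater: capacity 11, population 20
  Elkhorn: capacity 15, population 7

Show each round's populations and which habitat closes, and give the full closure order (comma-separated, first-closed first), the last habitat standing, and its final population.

Closure order: Juniper, Greywater, Fernhollow, Ashgrove, Hollowpine
Last habitat: Elkhorn with 88 animals

Round 1: Ashgrove=13 Elkhorn=7 Fernhollow=19 Greywater=20 Hollowpine=14 Juniper=15 → close Juniper (overflow 10)
  15÷5 = 3 each, +1 to first 0
Round 2: Ashgrove=16 Elkhorn=10 Fernhollow=22 Greywater=23 Hollowpine=17 → close Greywater (overflow 12)
  23÷4 = 5 each, +1 to first 3
Round 3: Ashgrove=22 Elkhorn=16 Fernhollow=28 Hollowpine=22 → close Fernhollow (overflow 15)
  28÷3 = 9 each, +1 to first 1
Round 4: Ashgrove=32 Elkhorn=25 Hollowpine=31 → close Ashgrove (overflow 23)
  32÷2 = 16 each, +1 to first 0
Round 5: Elkhorn=41 Hollowpine=47 → close Hollowpine (overflow 37)
  47÷1 = 47 each, +1 to first 0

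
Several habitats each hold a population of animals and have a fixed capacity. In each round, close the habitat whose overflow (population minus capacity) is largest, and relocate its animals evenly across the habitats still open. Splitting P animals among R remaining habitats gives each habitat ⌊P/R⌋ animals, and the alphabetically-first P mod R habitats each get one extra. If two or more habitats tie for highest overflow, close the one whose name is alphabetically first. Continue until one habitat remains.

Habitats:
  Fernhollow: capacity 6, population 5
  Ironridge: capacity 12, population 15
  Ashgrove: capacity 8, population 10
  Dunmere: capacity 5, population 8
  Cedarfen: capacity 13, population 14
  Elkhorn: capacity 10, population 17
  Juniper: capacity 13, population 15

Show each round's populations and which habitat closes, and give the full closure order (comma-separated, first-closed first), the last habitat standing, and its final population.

Closure order: Elkhorn, Dunmere, Ashgrove, Ironridge, Cedarfen, Juniper
Last habitat: Fernhollow with 84 animals

Round 1: Ashgrove=10 Cedarfen=14 Dunmere=8 Elkhorn=17 Fernhollow=5 Ironridge=15 Juniper=15 → close Elkhorn (overflow 7)
  17÷6 = 2 each, +1 to first 5
Round 2: Ashgrove=13 Cedarfen=17 Dunmere=11 Fernhollow=8 Ironridge=18 Juniper=17 → close Dunmere (overflow 6)
  11÷5 = 2 each, +1 to first 1
Round 3: Ashgrove=16 Cedarfen=19 Fernhollow=10 Ironridge=20 Juniper=19 → close Ashgrove (overflow 8)
  16÷4 = 4 each, +1 to first 0
Round 4: Cedarfen=23 Fernhollow=14 Ironridge=24 Juniper=23 → close Ironridge (overflow 12)
  24÷3 = 8 each, +1 to first 0
Round 5: Cedarfen=31 Fernhollow=22 Juniper=31 → close Cedarfen (overflow 18)
  31÷2 = 15 each, +1 to first 1
Round 6: Fernhollow=38 Juniper=46 → close Juniper (overflow 33)
  46÷1 = 46 each, +1 to first 0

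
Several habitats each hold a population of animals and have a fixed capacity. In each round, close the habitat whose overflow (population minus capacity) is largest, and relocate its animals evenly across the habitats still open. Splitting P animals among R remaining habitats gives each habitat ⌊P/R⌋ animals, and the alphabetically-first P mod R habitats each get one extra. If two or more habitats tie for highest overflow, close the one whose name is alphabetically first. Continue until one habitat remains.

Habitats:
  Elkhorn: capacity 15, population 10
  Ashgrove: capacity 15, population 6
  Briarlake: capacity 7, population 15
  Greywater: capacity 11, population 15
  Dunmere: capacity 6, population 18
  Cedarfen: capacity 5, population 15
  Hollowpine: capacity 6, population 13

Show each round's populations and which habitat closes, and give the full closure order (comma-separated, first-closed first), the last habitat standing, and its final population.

Closure order: Dunmere, Cedarfen, Briarlake, Hollowpine, Greywater, Elkhorn
Last habitat: Ashgrove with 92 animals

Round 1: Ashgrove=6 Briarlake=15 Cedarfen=15 Dunmere=18 Elkhorn=10 Greywater=15 Hollowpine=13 → close Dunmere (overflow 12)
  18÷6 = 3 each, +1 to first 0
Round 2: Ashgrove=9 Briarlake=18 Cedarfen=18 Elkhorn=13 Greywater=18 Hollowpine=16 → close Cedarfen (overflow 13)
  18÷5 = 3 each, +1 to first 3
Round 3: Ashgrove=13 Briarlake=22 Elkhorn=17 Greywater=21 Hollowpine=19 → close Briarlake (overflow 15)
  22÷4 = 5 each, +1 to first 2
Round 4: Ashgrove=19 Elkhorn=23 Greywater=26 Hollowpine=24 → close Hollowpine (overflow 18)
  24÷3 = 8 each, +1 to first 0
Round 5: Ashgrove=27 Elkhorn=31 Greywater=34 → close Greywater (overflow 23)
  34÷2 = 17 each, +1 to first 0
Round 6: Ashgrove=44 Elkhorn=48 → close Elkhorn (overflow 33)
  48÷1 = 48 each, +1 to first 0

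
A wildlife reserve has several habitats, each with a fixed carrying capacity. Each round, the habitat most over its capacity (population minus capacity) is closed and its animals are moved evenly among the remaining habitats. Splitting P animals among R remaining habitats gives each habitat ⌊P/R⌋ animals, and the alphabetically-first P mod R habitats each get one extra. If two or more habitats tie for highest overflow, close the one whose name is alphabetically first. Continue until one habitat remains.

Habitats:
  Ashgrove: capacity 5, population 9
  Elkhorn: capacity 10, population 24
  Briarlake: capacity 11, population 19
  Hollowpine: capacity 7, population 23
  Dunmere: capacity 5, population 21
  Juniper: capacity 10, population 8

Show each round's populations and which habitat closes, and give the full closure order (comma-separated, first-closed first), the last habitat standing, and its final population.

Closure order: Dunmere, Hollowpine, Elkhorn, Briarlake, Ashgrove
Last habitat: Juniper with 104 animals

Round 1: Ashgrove=9 Briarlake=19 Dunmere=21 Elkhorn=24 Hollowpine=23 Juniper=8 → close Dunmere (overflow 16)
  21÷5 = 4 each, +1 to first 1
Round 2: Ashgrove=14 Briarlake=23 Elkhorn=28 Hollowpine=27 Juniper=12 → close Hollowpine (overflow 20)
  27÷4 = 6 each, +1 to first 3
Round 3: Ashgrove=21 Briarlake=30 Elkhorn=35 Juniper=18 → close Elkhorn (overflow 25)
  35÷3 = 11 each, +1 to first 2
Round 4: Ashgrove=33 Briarlake=42 Juniper=29 → close Briarlake (overflow 31)
  42÷2 = 21 each, +1 to first 0
Round 5: Ashgrove=54 Juniper=50 → close Ashgrove (overflow 49)
  54÷1 = 54 each, +1 to first 0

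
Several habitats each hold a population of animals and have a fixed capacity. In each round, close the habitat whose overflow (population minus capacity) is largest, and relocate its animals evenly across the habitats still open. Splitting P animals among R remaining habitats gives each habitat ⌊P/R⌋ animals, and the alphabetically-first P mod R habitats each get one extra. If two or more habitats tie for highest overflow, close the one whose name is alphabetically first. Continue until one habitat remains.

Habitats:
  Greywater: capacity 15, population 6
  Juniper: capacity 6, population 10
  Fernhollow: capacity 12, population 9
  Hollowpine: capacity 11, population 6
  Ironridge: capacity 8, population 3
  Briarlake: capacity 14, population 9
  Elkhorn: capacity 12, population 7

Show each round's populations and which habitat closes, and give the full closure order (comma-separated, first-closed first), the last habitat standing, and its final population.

Closure order: Juniper, Fernhollow, Briarlake, Elkhorn, Hollowpine, Ironridge
Last habitat: Greywater with 50 animals

Round 1: Briarlake=9 Elkhorn=7 Fernhollow=9 Greywater=6 Hollowpine=6 Ironridge=3 Juniper=10 → close Juniper (overflow 4)
  10÷6 = 1 each, +1 to first 4
Round 2: Briarlake=11 Elkhorn=9 Fernhollow=11 Greywater=8 Hollowpine=7 Ironridge=4 → close Fernhollow (overflow -1)
  11÷5 = 2 each, +1 to first 1
Round 3: Briarlake=14 Elkhorn=11 Greywater=10 Hollowpine=9 Ironridge=6 → close Briarlake (overflow 0)
  14÷4 = 3 each, +1 to first 2
Round 4: Elkhorn=15 Greywater=14 Hollowpine=12 Ironridge=9 → close Elkhorn (overflow 3)
  15÷3 = 5 each, +1 to first 0
Round 5: Greywater=19 Hollowpine=17 Ironridge=14 → close Hollowpine (overflow 6)
  17÷2 = 8 each, +1 to first 1
Round 6: Greywater=28 Ironridge=22 → close Ironridge (overflow 14)
  22÷1 = 22 each, +1 to first 0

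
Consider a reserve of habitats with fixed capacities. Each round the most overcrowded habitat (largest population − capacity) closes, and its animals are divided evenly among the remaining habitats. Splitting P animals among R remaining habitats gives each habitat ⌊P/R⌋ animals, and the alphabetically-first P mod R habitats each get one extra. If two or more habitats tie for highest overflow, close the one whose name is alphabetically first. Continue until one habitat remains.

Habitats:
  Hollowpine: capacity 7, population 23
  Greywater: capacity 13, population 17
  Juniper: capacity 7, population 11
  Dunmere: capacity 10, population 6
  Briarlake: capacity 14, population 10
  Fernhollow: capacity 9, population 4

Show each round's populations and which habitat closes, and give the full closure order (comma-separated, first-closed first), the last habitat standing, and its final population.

Closure order: Hollowpine, Greywater, Juniper, Briarlake, Dunmere
Last habitat: Fernhollow with 71 animals

Round 1: Briarlake=10 Dunmere=6 Fernhollow=4 Greywater=17 Hollowpine=23 Juniper=11 → close Hollowpine (overflow 16)
  23÷5 = 4 each, +1 to first 3
Round 2: Briarlake=15 Dunmere=11 Fernhollow=9 Greywater=21 Juniper=15 → close Greywater (overflow 8)
  21÷4 = 5 each, +1 to first 1
Round 3: Briarlake=21 Dunmere=16 Fernhollow=14 Juniper=20 → close Juniper (overflow 13)
  20÷3 = 6 each, +1 to first 2
Round 4: Briarlake=28 Dunmere=23 Fernhollow=20 → close Briarlake (overflow 14)
  28÷2 = 14 each, +1 to first 0
Round 5: Dunmere=37 Fernhollow=34 → close Dunmere (overflow 27)
  37÷1 = 37 each, +1 to first 0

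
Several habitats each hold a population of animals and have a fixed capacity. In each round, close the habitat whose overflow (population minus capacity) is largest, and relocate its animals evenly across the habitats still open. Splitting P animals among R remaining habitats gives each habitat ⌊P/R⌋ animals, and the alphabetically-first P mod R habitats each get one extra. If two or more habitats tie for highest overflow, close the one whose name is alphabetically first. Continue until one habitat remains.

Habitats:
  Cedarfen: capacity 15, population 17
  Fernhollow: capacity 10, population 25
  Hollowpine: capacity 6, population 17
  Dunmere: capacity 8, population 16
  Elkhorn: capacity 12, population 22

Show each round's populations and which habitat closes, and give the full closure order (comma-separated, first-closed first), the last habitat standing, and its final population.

Closure order: Fernhollow, Hollowpine, Elkhorn, Dunmere
Last habitat: Cedarfen with 97 animals

Round 1: Cedarfen=17 Dunmere=16 Elkhorn=22 Fernhollow=25 Hollowpine=17 → close Fernhollow (overflow 15)
  25÷4 = 6 each, +1 to first 1
Round 2: Cedarfen=24 Dunmere=22 Elkhorn=28 Hollowpine=23 → close Hollowpine (overflow 17)
  23÷3 = 7 each, +1 to first 2
Round 3: Cedarfen=32 Dunmere=30 Elkhorn=35 → close Elkhorn (overflow 23)
  35÷2 = 17 each, +1 to first 1
Round 4: Cedarfen=50 Dunmere=47 → close Dunmere (overflow 39)
  47÷1 = 47 each, +1 to first 0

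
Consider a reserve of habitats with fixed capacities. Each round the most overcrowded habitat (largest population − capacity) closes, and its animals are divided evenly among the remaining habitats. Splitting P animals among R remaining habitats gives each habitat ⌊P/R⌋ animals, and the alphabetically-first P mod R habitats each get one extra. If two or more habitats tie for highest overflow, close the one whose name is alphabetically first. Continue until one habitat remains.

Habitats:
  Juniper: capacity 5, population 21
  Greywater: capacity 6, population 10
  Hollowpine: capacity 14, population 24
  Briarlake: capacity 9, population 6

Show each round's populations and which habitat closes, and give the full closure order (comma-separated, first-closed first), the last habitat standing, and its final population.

Closure order: Juniper, Hollowpine, Greywater
Last habitat: Briarlake with 61 animals

Round 1: Briarlake=6 Greywater=10 Hollowpine=24 Juniper=21 → close Juniper (overflow 16)
  21÷3 = 7 each, +1 to first 0
Round 2: Briarlake=13 Greywater=17 Hollowpine=31 → close Hollowpine (overflow 17)
  31÷2 = 15 each, +1 to first 1
Round 3: Briarlake=29 Greywater=32 → close Greywater (overflow 26)
  32÷1 = 32 each, +1 to first 0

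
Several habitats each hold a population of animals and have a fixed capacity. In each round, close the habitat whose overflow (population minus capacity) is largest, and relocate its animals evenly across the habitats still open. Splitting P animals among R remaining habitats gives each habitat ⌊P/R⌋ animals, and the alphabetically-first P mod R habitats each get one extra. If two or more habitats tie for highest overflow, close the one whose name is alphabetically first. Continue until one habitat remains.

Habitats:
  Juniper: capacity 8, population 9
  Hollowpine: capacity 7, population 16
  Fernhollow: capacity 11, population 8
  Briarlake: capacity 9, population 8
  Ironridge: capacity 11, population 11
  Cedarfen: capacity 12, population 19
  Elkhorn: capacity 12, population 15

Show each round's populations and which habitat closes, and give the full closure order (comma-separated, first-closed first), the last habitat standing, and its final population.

Round 1: Briarlake=8 Cedarfen=19 Elkhorn=15 Fernhollow=8 Hollowpine=16 Ironridge=11 Juniper=9 → close Hollowpine (overflow 9)
  16÷6 = 2 each, +1 to first 4
Round 2: Briarlake=11 Cedarfen=22 Elkhorn=18 Fernhollow=11 Ironridge=13 Juniper=11 → close Cedarfen (overflow 10)
  22÷5 = 4 each, +1 to first 2
Round 3: Briarlake=16 Elkhorn=23 Fernhollow=15 Ironridge=17 Juniper=15 → close Elkhorn (overflow 11)
  23÷4 = 5 each, +1 to first 3
Round 4: Briarlake=22 Fernhollow=21 Ironridge=23 Juniper=20 → close Briarlake (overflow 13)
  22÷3 = 7 each, +1 to first 1
Round 5: Fernhollow=29 Ironridge=30 Juniper=27 → close Ironridge (overflow 19)
  30÷2 = 15 each, +1 to first 0
Round 6: Fernhollow=44 Juniper=42 → close Juniper (overflow 34)
  42÷1 = 42 each, +1 to first 0

Closure order: Hollowpine, Cedarfen, Elkhorn, Briarlake, Ironridge, Juniper
Last habitat: Fernhollow with 86 animals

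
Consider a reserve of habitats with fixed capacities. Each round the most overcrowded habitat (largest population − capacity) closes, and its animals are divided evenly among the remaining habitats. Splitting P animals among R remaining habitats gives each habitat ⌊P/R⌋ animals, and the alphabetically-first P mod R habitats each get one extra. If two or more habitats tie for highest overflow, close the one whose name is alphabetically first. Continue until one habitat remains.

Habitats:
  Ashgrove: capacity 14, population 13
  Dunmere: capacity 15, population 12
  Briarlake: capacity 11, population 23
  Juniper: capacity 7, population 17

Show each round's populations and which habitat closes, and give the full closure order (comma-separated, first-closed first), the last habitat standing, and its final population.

Round 1: Ashgrove=13 Briarlake=23 Dunmere=12 Juniper=17 → close Briarlake (overflow 12)
  23÷3 = 7 each, +1 to first 2
Round 2: Ashgrove=21 Dunmere=20 Juniper=24 → close Juniper (overflow 17)
  24÷2 = 12 each, +1 to first 0
Round 3: Ashgrove=33 Dunmere=32 → close Ashgrove (overflow 19)
  33÷1 = 33 each, +1 to first 0

Closure order: Briarlake, Juniper, Ashgrove
Last habitat: Dunmere with 65 animals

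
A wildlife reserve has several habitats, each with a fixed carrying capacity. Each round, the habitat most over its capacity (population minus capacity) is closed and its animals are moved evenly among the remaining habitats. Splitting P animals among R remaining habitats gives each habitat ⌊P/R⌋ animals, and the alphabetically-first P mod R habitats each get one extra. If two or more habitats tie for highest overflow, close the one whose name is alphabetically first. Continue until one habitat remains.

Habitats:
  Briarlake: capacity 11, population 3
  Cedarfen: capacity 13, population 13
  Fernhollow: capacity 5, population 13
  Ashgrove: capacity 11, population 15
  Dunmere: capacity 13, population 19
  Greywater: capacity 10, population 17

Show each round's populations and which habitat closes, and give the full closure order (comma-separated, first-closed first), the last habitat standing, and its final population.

Closure order: Fernhollow, Greywater, Ashgrove, Dunmere, Cedarfen
Last habitat: Briarlake with 80 animals

Round 1: Ashgrove=15 Briarlake=3 Cedarfen=13 Dunmere=19 Fernhollow=13 Greywater=17 → close Fernhollow (overflow 8)
  13÷5 = 2 each, +1 to first 3
Round 2: Ashgrove=18 Briarlake=6 Cedarfen=16 Dunmere=21 Greywater=19 → close Greywater (overflow 9)
  19÷4 = 4 each, +1 to first 3
Round 3: Ashgrove=23 Briarlake=11 Cedarfen=21 Dunmere=25 → close Ashgrove (overflow 12)
  23÷3 = 7 each, +1 to first 2
Round 4: Briarlake=19 Cedarfen=29 Dunmere=32 → close Dunmere (overflow 19)
  32÷2 = 16 each, +1 to first 0
Round 5: Briarlake=35 Cedarfen=45 → close Cedarfen (overflow 32)
  45÷1 = 45 each, +1 to first 0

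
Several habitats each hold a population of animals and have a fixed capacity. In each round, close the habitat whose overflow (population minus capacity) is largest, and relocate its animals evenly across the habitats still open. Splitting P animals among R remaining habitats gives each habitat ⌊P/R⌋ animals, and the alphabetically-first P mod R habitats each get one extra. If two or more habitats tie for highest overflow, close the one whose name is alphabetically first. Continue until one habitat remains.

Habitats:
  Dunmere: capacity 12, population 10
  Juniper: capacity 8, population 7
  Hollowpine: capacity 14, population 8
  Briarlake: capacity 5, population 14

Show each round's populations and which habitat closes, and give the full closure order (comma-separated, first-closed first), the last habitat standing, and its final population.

Closure order: Briarlake, Dunmere, Juniper
Last habitat: Hollowpine with 39 animals

Round 1: Briarlake=14 Dunmere=10 Hollowpine=8 Juniper=7 → close Briarlake (overflow 9)
  14÷3 = 4 each, +1 to first 2
Round 2: Dunmere=15 Hollowpine=13 Juniper=11 → close Dunmere (overflow 3)
  15÷2 = 7 each, +1 to first 1
Round 3: Hollowpine=21 Juniper=18 → close Juniper (overflow 10)
  18÷1 = 18 each, +1 to first 0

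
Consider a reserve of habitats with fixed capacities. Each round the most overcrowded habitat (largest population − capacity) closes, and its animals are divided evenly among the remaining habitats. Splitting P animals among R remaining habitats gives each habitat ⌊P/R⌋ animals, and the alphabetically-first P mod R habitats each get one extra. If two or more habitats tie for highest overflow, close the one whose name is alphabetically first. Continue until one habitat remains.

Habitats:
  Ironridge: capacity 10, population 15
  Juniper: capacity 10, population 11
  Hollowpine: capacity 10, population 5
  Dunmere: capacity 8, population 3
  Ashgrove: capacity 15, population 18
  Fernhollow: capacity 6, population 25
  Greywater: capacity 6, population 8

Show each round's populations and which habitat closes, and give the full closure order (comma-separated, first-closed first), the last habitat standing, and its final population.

Round 1: Ashgrove=18 Dunmere=3 Fernhollow=25 Greywater=8 Hollowpine=5 Ironridge=15 Juniper=11 → close Fernhollow (overflow 19)
  25÷6 = 4 each, +1 to first 1
Round 2: Ashgrove=23 Dunmere=7 Greywater=12 Hollowpine=9 Ironridge=19 Juniper=15 → close Ironridge (overflow 9)
  19÷5 = 3 each, +1 to first 4
Round 3: Ashgrove=27 Dunmere=11 Greywater=16 Hollowpine=13 Juniper=18 → close Ashgrove (overflow 12)
  27÷4 = 6 each, +1 to first 3
Round 4: Dunmere=18 Greywater=23 Hollowpine=20 Juniper=24 → close Greywater (overflow 17)
  23÷3 = 7 each, +1 to first 2
Round 5: Dunmere=26 Hollowpine=28 Juniper=31 → close Juniper (overflow 21)
  31÷2 = 15 each, +1 to first 1
Round 6: Dunmere=42 Hollowpine=43 → close Dunmere (overflow 34)
  42÷1 = 42 each, +1 to first 0

Closure order: Fernhollow, Ironridge, Ashgrove, Greywater, Juniper, Dunmere
Last habitat: Hollowpine with 85 animals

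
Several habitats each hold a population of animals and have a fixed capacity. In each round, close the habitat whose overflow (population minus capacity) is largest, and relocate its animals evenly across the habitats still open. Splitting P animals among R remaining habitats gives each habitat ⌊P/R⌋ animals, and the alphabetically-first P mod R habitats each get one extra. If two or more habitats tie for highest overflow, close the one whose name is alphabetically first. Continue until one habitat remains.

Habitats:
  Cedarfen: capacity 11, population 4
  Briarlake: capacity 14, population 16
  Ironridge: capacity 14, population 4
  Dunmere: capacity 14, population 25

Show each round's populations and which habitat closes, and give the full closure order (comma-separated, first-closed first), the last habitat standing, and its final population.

Round 1: Briarlake=16 Cedarfen=4 Dunmere=25 Ironridge=4 → close Dunmere (overflow 11)
  25÷3 = 8 each, +1 to first 1
Round 2: Briarlake=25 Cedarfen=12 Ironridge=12 → close Briarlake (overflow 11)
  25÷2 = 12 each, +1 to first 1
Round 3: Cedarfen=25 Ironridge=24 → close Cedarfen (overflow 14)
  25÷1 = 25 each, +1 to first 0

Closure order: Dunmere, Briarlake, Cedarfen
Last habitat: Ironridge with 49 animals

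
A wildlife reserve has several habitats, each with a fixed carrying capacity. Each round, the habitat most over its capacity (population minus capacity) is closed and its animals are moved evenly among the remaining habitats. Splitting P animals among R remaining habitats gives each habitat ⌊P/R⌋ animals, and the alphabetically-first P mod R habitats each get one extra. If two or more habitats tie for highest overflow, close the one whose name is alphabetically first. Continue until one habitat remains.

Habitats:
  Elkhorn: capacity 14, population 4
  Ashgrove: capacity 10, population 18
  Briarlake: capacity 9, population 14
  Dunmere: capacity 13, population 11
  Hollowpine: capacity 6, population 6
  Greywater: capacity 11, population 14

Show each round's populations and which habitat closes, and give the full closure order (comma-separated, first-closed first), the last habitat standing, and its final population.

Closure order: Ashgrove, Briarlake, Greywater, Dunmere, Hollowpine
Last habitat: Elkhorn with 67 animals

Round 1: Ashgrove=18 Briarlake=14 Dunmere=11 Elkhorn=4 Greywater=14 Hollowpine=6 → close Ashgrove (overflow 8)
  18÷5 = 3 each, +1 to first 3
Round 2: Briarlake=18 Dunmere=15 Elkhorn=8 Greywater=17 Hollowpine=9 → close Briarlake (overflow 9)
  18÷4 = 4 each, +1 to first 2
Round 3: Dunmere=20 Elkhorn=13 Greywater=21 Hollowpine=13 → close Greywater (overflow 10)
  21÷3 = 7 each, +1 to first 0
Round 4: Dunmere=27 Elkhorn=20 Hollowpine=20 → close Dunmere (overflow 14)
  27÷2 = 13 each, +1 to first 1
Round 5: Elkhorn=34 Hollowpine=33 → close Hollowpine (overflow 27)
  33÷1 = 33 each, +1 to first 0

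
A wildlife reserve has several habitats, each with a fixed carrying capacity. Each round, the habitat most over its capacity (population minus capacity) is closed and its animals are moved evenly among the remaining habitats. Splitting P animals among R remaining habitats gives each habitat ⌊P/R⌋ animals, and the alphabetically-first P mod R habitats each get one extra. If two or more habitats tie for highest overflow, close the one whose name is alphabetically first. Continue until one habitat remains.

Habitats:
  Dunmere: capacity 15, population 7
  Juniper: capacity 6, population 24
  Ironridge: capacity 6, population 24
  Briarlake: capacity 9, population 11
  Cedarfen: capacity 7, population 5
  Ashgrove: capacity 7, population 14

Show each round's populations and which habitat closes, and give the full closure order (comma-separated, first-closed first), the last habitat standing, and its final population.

Closure order: Ironridge, Juniper, Ashgrove, Briarlake, Cedarfen
Last habitat: Dunmere with 85 animals

Round 1: Ashgrove=14 Briarlake=11 Cedarfen=5 Dunmere=7 Ironridge=24 Juniper=24 → close Ironridge (overflow 18)
  24÷5 = 4 each, +1 to first 4
Round 2: Ashgrove=19 Briarlake=16 Cedarfen=10 Dunmere=12 Juniper=28 → close Juniper (overflow 22)
  28÷4 = 7 each, +1 to first 0
Round 3: Ashgrove=26 Briarlake=23 Cedarfen=17 Dunmere=19 → close Ashgrove (overflow 19)
  26÷3 = 8 each, +1 to first 2
Round 4: Briarlake=32 Cedarfen=26 Dunmere=27 → close Briarlake (overflow 23)
  32÷2 = 16 each, +1 to first 0
Round 5: Cedarfen=42 Dunmere=43 → close Cedarfen (overflow 35)
  42÷1 = 42 each, +1 to first 0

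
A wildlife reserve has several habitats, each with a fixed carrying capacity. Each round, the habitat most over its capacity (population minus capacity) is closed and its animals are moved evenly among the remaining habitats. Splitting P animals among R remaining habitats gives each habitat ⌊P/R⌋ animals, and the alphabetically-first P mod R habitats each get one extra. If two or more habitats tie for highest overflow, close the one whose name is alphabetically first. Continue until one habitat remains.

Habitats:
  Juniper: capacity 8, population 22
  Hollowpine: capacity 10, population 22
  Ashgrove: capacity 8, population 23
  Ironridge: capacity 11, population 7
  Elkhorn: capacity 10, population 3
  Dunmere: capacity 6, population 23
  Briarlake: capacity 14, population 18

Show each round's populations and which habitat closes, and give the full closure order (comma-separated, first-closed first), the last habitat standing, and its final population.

Closure order: Dunmere, Ashgrove, Juniper, Hollowpine, Briarlake, Elkhorn
Last habitat: Ironridge with 118 animals

Round 1: Ashgrove=23 Briarlake=18 Dunmere=23 Elkhorn=3 Hollowpine=22 Ironridge=7 Juniper=22 → close Dunmere (overflow 17)
  23÷6 = 3 each, +1 to first 5
Round 2: Ashgrove=27 Briarlake=22 Elkhorn=7 Hollowpine=26 Ironridge=11 Juniper=25 → close Ashgrove (overflow 19)
  27÷5 = 5 each, +1 to first 2
Round 3: Briarlake=28 Elkhorn=13 Hollowpine=31 Ironridge=16 Juniper=30 → close Juniper (overflow 22)
  30÷4 = 7 each, +1 to first 2
Round 4: Briarlake=36 Elkhorn=21 Hollowpine=38 Ironridge=23 → close Hollowpine (overflow 28)
  38÷3 = 12 each, +1 to first 2
Round 5: Briarlake=49 Elkhorn=34 Ironridge=35 → close Briarlake (overflow 35)
  49÷2 = 24 each, +1 to first 1
Round 6: Elkhorn=59 Ironridge=59 → close Elkhorn (overflow 49)
  59÷1 = 59 each, +1 to first 0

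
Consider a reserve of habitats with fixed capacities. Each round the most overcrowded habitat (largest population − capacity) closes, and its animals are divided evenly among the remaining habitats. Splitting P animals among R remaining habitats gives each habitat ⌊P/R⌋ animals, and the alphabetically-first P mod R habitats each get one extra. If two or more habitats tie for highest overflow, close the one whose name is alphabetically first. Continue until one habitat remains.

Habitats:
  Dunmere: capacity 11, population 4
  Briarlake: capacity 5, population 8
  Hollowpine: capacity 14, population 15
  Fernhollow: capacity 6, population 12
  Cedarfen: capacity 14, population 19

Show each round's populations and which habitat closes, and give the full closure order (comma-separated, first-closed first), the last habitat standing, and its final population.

Round 1: Briarlake=8 Cedarfen=19 Dunmere=4 Fernhollow=12 Hollowpine=15 → close Fernhollow (overflow 6)
  12÷4 = 3 each, +1 to first 0
Round 2: Briarlake=11 Cedarfen=22 Dunmere=7 Hollowpine=18 → close Cedarfen (overflow 8)
  22÷3 = 7 each, +1 to first 1
Round 3: Briarlake=19 Dunmere=14 Hollowpine=25 → close Briarlake (overflow 14)
  19÷2 = 9 each, +1 to first 1
Round 4: Dunmere=24 Hollowpine=34 → close Hollowpine (overflow 20)
  34÷1 = 34 each, +1 to first 0

Closure order: Fernhollow, Cedarfen, Briarlake, Hollowpine
Last habitat: Dunmere with 58 animals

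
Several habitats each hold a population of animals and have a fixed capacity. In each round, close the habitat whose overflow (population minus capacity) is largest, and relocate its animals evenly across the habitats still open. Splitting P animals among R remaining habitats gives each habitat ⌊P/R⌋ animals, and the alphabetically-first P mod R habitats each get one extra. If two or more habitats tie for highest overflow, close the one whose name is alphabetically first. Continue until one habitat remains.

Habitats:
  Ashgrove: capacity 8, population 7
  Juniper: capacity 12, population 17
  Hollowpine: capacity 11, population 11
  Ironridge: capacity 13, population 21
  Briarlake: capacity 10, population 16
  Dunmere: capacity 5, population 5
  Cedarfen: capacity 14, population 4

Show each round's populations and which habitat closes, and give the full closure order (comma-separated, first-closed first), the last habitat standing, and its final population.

Round 1: Ashgrove=7 Briarlake=16 Cedarfen=4 Dunmere=5 Hollowpine=11 Ironridge=21 Juniper=17 → close Ironridge (overflow 8)
  21÷6 = 3 each, +1 to first 3
Round 2: Ashgrove=11 Briarlake=20 Cedarfen=8 Dunmere=8 Hollowpine=14 Juniper=20 → close Briarlake (overflow 10)
  20÷5 = 4 each, +1 to first 0
Round 3: Ashgrove=15 Cedarfen=12 Dunmere=12 Hollowpine=18 Juniper=24 → close Juniper (overflow 12)
  24÷4 = 6 each, +1 to first 0
Round 4: Ashgrove=21 Cedarfen=18 Dunmere=18 Hollowpine=24 → close Ashgrove (overflow 13)
  21÷3 = 7 each, +1 to first 0
Round 5: Cedarfen=25 Dunmere=25 Hollowpine=31 → close Dunmere (overflow 20)
  25÷2 = 12 each, +1 to first 1
Round 6: Cedarfen=38 Hollowpine=43 → close Hollowpine (overflow 32)
  43÷1 = 43 each, +1 to first 0

Closure order: Ironridge, Briarlake, Juniper, Ashgrove, Dunmere, Hollowpine
Last habitat: Cedarfen with 81 animals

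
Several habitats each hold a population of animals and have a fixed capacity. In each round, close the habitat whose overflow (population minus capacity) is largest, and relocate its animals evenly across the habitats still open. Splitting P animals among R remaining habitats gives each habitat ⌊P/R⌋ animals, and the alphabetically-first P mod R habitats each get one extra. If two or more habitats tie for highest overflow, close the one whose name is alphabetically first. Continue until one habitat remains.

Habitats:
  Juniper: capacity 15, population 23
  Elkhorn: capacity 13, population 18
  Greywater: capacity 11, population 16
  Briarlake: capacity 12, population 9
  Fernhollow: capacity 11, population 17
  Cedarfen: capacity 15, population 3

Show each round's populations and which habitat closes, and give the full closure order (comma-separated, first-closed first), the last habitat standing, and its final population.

Closure order: Juniper, Elkhorn, Fernhollow, Greywater, Briarlake
Last habitat: Cedarfen with 86 animals

Round 1: Briarlake=9 Cedarfen=3 Elkhorn=18 Fernhollow=17 Greywater=16 Juniper=23 → close Juniper (overflow 8)
  23÷5 = 4 each, +1 to first 3
Round 2: Briarlake=14 Cedarfen=8 Elkhorn=23 Fernhollow=21 Greywater=20 → close Elkhorn (overflow 10)
  23÷4 = 5 each, +1 to first 3
Round 3: Briarlake=20 Cedarfen=14 Fernhollow=27 Greywater=25 → close Fernhollow (overflow 16)
  27÷3 = 9 each, +1 to first 0
Round 4: Briarlake=29 Cedarfen=23 Greywater=34 → close Greywater (overflow 23)
  34÷2 = 17 each, +1 to first 0
Round 5: Briarlake=46 Cedarfen=40 → close Briarlake (overflow 34)
  46÷1 = 46 each, +1 to first 0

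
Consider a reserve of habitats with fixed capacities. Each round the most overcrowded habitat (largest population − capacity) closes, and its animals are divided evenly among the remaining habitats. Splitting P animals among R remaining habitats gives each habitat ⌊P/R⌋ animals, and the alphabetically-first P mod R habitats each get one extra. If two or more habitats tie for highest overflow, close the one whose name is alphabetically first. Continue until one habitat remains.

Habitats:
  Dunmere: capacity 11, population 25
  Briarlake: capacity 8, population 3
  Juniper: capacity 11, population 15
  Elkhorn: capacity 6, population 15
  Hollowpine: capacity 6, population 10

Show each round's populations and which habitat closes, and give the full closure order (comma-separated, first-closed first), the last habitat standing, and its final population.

Closure order: Dunmere, Elkhorn, Hollowpine, Juniper
Last habitat: Briarlake with 68 animals

Round 1: Briarlake=3 Dunmere=25 Elkhorn=15 Hollowpine=10 Juniper=15 → close Dunmere (overflow 14)
  25÷4 = 6 each, +1 to first 1
Round 2: Briarlake=10 Elkhorn=21 Hollowpine=16 Juniper=21 → close Elkhorn (overflow 15)
  21÷3 = 7 each, +1 to first 0
Round 3: Briarlake=17 Hollowpine=23 Juniper=28 → close Hollowpine (overflow 17)
  23÷2 = 11 each, +1 to first 1
Round 4: Briarlake=29 Juniper=39 → close Juniper (overflow 28)
  39÷1 = 39 each, +1 to first 0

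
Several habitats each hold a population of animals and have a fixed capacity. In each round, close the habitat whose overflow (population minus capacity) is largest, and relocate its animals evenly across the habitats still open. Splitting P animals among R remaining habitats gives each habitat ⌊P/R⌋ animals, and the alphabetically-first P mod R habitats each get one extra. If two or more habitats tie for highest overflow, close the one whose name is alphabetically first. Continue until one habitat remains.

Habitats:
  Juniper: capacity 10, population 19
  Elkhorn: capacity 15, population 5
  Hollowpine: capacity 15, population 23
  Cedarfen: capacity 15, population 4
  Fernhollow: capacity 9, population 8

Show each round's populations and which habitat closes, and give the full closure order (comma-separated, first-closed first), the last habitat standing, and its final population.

Closure order: Juniper, Hollowpine, Fernhollow, Elkhorn
Last habitat: Cedarfen with 59 animals

Round 1: Cedarfen=4 Elkhorn=5 Fernhollow=8 Hollowpine=23 Juniper=19 → close Juniper (overflow 9)
  19÷4 = 4 each, +1 to first 3
Round 2: Cedarfen=9 Elkhorn=10 Fernhollow=13 Hollowpine=27 → close Hollowpine (overflow 12)
  27÷3 = 9 each, +1 to first 0
Round 3: Cedarfen=18 Elkhorn=19 Fernhollow=22 → close Fernhollow (overflow 13)
  22÷2 = 11 each, +1 to first 0
Round 4: Cedarfen=29 Elkhorn=30 → close Elkhorn (overflow 15)
  30÷1 = 30 each, +1 to first 0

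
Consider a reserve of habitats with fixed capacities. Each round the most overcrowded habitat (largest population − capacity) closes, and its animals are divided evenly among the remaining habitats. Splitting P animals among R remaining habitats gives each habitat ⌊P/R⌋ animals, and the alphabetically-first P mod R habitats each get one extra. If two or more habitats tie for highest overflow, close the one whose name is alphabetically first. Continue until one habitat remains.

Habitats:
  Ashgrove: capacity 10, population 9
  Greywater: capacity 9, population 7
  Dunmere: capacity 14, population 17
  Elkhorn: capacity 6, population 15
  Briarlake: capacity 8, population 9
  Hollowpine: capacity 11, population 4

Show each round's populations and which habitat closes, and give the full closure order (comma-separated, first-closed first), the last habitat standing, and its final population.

Closure order: Elkhorn, Dunmere, Briarlake, Ashgrove, Greywater
Last habitat: Hollowpine with 61 animals

Round 1: Ashgrove=9 Briarlake=9 Dunmere=17 Elkhorn=15 Greywater=7 Hollowpine=4 → close Elkhorn (overflow 9)
  15÷5 = 3 each, +1 to first 0
Round 2: Ashgrove=12 Briarlake=12 Dunmere=20 Greywater=10 Hollowpine=7 → close Dunmere (overflow 6)
  20÷4 = 5 each, +1 to first 0
Round 3: Ashgrove=17 Briarlake=17 Greywater=15 Hollowpine=12 → close Briarlake (overflow 9)
  17÷3 = 5 each, +1 to first 2
Round 4: Ashgrove=23 Greywater=21 Hollowpine=17 → close Ashgrove (overflow 13)
  23÷2 = 11 each, +1 to first 1
Round 5: Greywater=33 Hollowpine=28 → close Greywater (overflow 24)
  33÷1 = 33 each, +1 to first 0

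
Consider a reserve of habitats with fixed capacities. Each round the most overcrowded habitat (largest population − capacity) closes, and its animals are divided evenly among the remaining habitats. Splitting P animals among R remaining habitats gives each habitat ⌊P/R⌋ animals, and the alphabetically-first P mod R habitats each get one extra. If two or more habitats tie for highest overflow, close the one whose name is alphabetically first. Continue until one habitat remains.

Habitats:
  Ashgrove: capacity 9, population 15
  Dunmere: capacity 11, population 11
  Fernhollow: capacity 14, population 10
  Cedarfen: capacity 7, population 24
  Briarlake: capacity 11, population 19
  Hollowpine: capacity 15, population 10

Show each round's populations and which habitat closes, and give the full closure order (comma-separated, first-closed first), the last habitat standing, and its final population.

Closure order: Cedarfen, Briarlake, Ashgrove, Dunmere, Fernhollow
Last habitat: Hollowpine with 89 animals

Round 1: Ashgrove=15 Briarlake=19 Cedarfen=24 Dunmere=11 Fernhollow=10 Hollowpine=10 → close Cedarfen (overflow 17)
  24÷5 = 4 each, +1 to first 4
Round 2: Ashgrove=20 Briarlake=24 Dunmere=16 Fernhollow=15 Hollowpine=14 → close Briarlake (overflow 13)
  24÷4 = 6 each, +1 to first 0
Round 3: Ashgrove=26 Dunmere=22 Fernhollow=21 Hollowpine=20 → close Ashgrove (overflow 17)
  26÷3 = 8 each, +1 to first 2
Round 4: Dunmere=31 Fernhollow=30 Hollowpine=28 → close Dunmere (overflow 20)
  31÷2 = 15 each, +1 to first 1
Round 5: Fernhollow=46 Hollowpine=43 → close Fernhollow (overflow 32)
  46÷1 = 46 each, +1 to first 0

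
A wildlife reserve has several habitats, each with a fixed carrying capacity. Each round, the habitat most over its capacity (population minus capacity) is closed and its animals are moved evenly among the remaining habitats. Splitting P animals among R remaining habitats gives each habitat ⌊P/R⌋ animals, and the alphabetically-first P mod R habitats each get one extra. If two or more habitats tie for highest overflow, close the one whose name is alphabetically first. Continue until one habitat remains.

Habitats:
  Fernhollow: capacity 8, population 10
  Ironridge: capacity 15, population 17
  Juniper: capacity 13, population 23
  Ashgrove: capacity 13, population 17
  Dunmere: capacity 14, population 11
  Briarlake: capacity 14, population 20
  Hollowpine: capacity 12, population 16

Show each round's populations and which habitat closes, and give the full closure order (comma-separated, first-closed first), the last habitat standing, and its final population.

Closure order: Juniper, Briarlake, Ashgrove, Hollowpine, Fernhollow, Ironridge
Last habitat: Dunmere with 114 animals

Round 1: Ashgrove=17 Briarlake=20 Dunmere=11 Fernhollow=10 Hollowpine=16 Ironridge=17 Juniper=23 → close Juniper (overflow 10)
  23÷6 = 3 each, +1 to first 5
Round 2: Ashgrove=21 Briarlake=24 Dunmere=15 Fernhollow=14 Hollowpine=20 Ironridge=20 → close Briarlake (overflow 10)
  24÷5 = 4 each, +1 to first 4
Round 3: Ashgrove=26 Dunmere=20 Fernhollow=19 Hollowpine=25 Ironridge=24 → close Ashgrove (overflow 13)
  26÷4 = 6 each, +1 to first 2
Round 4: Dunmere=27 Fernhollow=26 Hollowpine=31 Ironridge=30 → close Hollowpine (overflow 19)
  31÷3 = 10 each, +1 to first 1
Round 5: Dunmere=38 Fernhollow=36 Ironridge=40 → close Fernhollow (overflow 28)
  36÷2 = 18 each, +1 to first 0
Round 6: Dunmere=56 Ironridge=58 → close Ironridge (overflow 43)
  58÷1 = 58 each, +1 to first 0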